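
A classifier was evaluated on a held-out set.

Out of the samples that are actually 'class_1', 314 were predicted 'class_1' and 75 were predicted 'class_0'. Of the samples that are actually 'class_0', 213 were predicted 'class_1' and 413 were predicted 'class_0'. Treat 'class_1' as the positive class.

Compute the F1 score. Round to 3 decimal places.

0.686

Precision = TP/(TP+FP) = 314/527 = 0.5958
Recall = TP/(TP+FN) = 314/389 = 0.8072
F1 = 2·TP/(2·TP+FP+FN) = 628/916 = 0.686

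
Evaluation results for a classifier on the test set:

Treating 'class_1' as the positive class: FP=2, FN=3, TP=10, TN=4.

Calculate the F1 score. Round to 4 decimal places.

0.8000

Precision = TP/(TP+FP) = 10/12 = 0.8333
Recall = TP/(TP+FN) = 10/13 = 0.7692
F1 = 2·TP/(2·TP+FP+FN) = 20/25 = 0.8000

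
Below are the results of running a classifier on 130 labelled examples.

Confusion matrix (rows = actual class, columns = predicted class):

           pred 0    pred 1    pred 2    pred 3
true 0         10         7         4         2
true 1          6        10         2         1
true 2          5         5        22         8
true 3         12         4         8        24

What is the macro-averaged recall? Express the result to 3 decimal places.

0.503

Per-class recall (TP/(TP+FN)):
  0: TP=10, FN=7+4+2=13 → 10/23 = 0.4348
  1: TP=10, FN=6+2+1=9 → 10/19 = 0.5263
  2: TP=22, FN=5+5+8=18 → 22/40 = 0.5500
  3: TP=24, FN=12+4+8=24 → 24/48 = 0.5000
Macro-recall = mean = (0.4348 + 0.5263 + 0.5500 + 0.5000) / 4 = 0.503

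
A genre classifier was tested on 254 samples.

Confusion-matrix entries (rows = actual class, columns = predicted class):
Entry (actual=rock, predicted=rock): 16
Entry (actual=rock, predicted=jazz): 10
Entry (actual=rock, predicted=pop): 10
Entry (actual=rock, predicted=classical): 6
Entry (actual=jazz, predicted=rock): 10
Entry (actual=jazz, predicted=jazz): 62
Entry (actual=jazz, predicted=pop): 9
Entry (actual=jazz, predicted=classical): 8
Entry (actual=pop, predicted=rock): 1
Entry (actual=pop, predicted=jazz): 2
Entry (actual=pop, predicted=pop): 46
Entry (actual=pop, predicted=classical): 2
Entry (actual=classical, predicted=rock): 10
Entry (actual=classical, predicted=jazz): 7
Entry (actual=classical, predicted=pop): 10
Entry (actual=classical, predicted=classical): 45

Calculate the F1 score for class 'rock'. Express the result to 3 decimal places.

Take TP from the diagonal, FP from the rest of the 'rock' prediction marginal, FN from the rest of the 'rock' actual marginal.
F1 score = 2·TP/(2·TP+FP+FN).
rock: TP=16, FP=10+1+10=21, FN=10+10+6=26 → 32/79 = 0.4051

0.405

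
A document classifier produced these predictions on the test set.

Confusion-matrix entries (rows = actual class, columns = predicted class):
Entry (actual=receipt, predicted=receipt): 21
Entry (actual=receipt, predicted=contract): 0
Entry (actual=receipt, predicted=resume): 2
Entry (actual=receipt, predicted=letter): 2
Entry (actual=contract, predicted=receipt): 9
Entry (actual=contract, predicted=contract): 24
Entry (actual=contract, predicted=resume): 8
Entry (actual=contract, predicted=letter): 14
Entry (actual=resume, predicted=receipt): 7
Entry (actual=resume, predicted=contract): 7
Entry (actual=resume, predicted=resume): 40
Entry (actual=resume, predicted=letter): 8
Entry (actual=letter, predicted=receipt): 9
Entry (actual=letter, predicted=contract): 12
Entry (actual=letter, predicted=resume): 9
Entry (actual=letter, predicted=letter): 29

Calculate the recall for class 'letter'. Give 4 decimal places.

0.4915

Take TP from the diagonal, FP from the rest of the 'letter' prediction marginal, FN from the rest of the 'letter' actual marginal.
recall = TP/(TP+FN).
letter: TP=29, FN=9+12+9=30 → 29/59 = 0.49153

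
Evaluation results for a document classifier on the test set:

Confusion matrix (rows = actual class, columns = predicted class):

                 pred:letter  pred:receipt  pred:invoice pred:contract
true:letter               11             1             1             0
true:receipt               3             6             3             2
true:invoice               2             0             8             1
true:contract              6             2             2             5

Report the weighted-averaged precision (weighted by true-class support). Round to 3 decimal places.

0.594

Per-class precision (TP/(TP+FP)):
  letter: TP=11, FP=3+2+6=11 → 11/22 = 0.5000
  receipt: TP=6, FP=1+0+2=3 → 6/9 = 0.6667
  invoice: TP=8, FP=1+3+2=6 → 8/14 = 0.5714
  contract: TP=5, FP=0+2+1=3 → 5/8 = 0.6250
Weighted-precision = Σ (supportᵢ/N)·precisionᵢ with N=53: (13/53)·0.5000 + (14/53)·0.6667 + (11/53)·0.5714 + (15/53)·0.6250 = 0.594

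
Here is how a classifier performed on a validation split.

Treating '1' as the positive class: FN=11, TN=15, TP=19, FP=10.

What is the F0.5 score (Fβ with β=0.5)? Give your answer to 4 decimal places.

Fβ = (1+β²)·TP / ((1+β²)·TP + β²·FN + FP), with β²=1/4
= 1.25·19 / (1.25·19 + 0.25·11 + 10) = 0.6507

0.6507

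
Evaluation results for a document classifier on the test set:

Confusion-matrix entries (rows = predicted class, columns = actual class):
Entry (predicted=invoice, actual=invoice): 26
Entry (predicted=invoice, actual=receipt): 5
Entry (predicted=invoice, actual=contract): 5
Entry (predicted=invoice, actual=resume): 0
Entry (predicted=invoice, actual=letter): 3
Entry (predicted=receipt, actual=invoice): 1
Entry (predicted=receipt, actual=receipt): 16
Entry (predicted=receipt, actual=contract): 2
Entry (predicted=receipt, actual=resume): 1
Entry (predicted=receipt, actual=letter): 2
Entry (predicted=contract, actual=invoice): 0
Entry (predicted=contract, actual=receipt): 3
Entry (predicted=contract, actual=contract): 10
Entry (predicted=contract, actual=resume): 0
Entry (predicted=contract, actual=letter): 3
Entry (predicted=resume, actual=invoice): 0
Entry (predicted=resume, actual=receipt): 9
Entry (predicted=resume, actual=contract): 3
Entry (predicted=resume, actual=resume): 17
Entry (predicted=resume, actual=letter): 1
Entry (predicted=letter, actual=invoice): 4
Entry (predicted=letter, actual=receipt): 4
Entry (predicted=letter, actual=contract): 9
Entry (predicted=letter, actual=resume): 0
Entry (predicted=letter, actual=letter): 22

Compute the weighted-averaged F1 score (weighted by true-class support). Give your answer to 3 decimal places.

0.604

Per-class F1 score (2·TP/(2·TP+FP+FN)):
  invoice: TP=26, FP=5+5+0+3=13, FN=1+0+0+4=5 → 52/70 = 0.7429
  receipt: TP=16, FP=1+2+1+2=6, FN=5+3+9+4=21 → 32/59 = 0.5424
  contract: TP=10, FP=0+3+0+3=6, FN=5+2+3+9=19 → 20/45 = 0.4444
  resume: TP=17, FP=0+9+3+1=13, FN=0+1+0+0=1 → 34/48 = 0.7083
  letter: TP=22, FP=4+4+9+0=17, FN=3+2+3+1=9 → 44/70 = 0.6286
Weighted-F1 score = Σ (supportᵢ/N)·F1 scoreᵢ with N=146: (31/146)·0.7429 + (37/146)·0.5424 + (29/146)·0.4444 + (18/146)·0.7083 + (31/146)·0.6286 = 0.604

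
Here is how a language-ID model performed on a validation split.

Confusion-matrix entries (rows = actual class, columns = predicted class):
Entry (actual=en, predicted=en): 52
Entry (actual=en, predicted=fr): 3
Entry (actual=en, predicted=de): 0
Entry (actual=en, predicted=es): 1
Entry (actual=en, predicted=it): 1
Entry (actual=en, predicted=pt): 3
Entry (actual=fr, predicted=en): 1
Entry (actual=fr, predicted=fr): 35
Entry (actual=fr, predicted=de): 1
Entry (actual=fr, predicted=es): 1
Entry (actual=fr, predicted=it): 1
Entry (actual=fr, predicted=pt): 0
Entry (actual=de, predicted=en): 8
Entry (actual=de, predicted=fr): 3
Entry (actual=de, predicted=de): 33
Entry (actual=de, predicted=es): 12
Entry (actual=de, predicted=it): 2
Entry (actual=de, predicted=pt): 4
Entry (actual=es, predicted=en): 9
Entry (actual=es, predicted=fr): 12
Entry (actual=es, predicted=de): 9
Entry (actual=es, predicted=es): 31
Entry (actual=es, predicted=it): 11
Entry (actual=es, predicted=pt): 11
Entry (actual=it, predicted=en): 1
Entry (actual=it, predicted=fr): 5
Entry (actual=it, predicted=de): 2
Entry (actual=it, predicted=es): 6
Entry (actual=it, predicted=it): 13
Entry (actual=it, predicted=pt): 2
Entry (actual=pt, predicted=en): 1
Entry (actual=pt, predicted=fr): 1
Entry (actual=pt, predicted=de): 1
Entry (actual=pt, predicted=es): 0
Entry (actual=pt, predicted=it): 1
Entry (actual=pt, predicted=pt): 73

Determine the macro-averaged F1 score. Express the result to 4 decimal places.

0.6472

Per-class F1 score (2·TP/(2·TP+FP+FN)):
  en: TP=52, FP=1+8+9+1+1=20, FN=3+0+1+1+3=8 → 104/132 = 0.78788
  fr: TP=35, FP=3+3+12+5+1=24, FN=1+1+1+1+0=4 → 70/98 = 0.71429
  de: TP=33, FP=0+1+9+2+1=13, FN=8+3+12+2+4=29 → 66/108 = 0.61111
  es: TP=31, FP=1+1+12+6+0=20, FN=9+12+9+11+11=52 → 62/134 = 0.46269
  it: TP=13, FP=1+1+2+11+1=16, FN=1+5+2+6+2=16 → 26/58 = 0.44828
  pt: TP=73, FP=3+0+4+11+2=20, FN=1+1+1+0+1=4 → 146/170 = 0.85882
Macro-F1 score = mean = (0.78788 + 0.71429 + 0.61111 + 0.46269 + 0.44828 + 0.85882) / 6 = 0.6472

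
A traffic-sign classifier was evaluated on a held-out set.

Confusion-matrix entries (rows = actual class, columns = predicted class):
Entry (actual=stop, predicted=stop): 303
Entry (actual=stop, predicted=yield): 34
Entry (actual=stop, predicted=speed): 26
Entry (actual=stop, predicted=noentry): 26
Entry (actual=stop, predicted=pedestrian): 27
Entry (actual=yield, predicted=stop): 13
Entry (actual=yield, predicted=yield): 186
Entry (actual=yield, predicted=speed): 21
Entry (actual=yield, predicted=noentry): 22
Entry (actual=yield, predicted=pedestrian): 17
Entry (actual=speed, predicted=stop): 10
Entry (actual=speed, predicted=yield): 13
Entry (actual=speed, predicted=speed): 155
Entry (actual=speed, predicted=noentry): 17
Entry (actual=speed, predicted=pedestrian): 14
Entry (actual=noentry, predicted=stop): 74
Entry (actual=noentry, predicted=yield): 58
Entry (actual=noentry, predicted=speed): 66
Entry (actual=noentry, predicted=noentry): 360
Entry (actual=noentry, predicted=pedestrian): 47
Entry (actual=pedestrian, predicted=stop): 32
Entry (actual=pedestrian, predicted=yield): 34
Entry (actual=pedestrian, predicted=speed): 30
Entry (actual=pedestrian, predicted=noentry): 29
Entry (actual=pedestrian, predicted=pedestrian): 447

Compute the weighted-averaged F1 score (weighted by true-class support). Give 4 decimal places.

0.7066

Per-class F1 score (2·TP/(2·TP+FP+FN)):
  stop: TP=303, FP=13+10+74+32=129, FN=34+26+26+27=113 → 606/848 = 0.71462
  yield: TP=186, FP=34+13+58+34=139, FN=13+21+22+17=73 → 372/584 = 0.63699
  speed: TP=155, FP=26+21+66+30=143, FN=10+13+17+14=54 → 310/507 = 0.61144
  noentry: TP=360, FP=26+22+17+29=94, FN=74+58+66+47=245 → 720/1059 = 0.67989
  pedestrian: TP=447, FP=27+17+14+47=105, FN=32+34+30+29=125 → 894/1124 = 0.79537
Weighted-F1 score = Σ (supportᵢ/N)·F1 scoreᵢ with N=2061: (416/2061)·0.71462 + (259/2061)·0.63699 + (209/2061)·0.61144 + (605/2061)·0.67989 + (572/2061)·0.79537 = 0.7066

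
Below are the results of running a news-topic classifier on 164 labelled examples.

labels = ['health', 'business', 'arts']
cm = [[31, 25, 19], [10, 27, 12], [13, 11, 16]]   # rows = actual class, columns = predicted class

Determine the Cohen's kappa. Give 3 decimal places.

0.174

Observed agreement pₒ = trace/N = 74/164 = 0.4512
Expected agreement pₑ = Σ (rowᵢ·colᵢ)/N² = (75·54 + 49·63 + 40·47)/164² = 0.3353
κ = (pₒ − pₑ)/(1 − pₑ) = (0.4512 − 0.3353)/(1 − 0.3353) = 0.174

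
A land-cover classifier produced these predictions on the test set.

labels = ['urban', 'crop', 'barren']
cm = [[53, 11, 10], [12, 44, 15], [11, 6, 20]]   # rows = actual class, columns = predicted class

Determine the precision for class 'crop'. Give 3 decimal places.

One-vs-rest for 'crop': TP = diagonal; FP = other classes predicted 'crop'; FN = 'crop' predicted as other.
precision = TP/(TP+FP).
crop: TP=44, FP=11+6=17 → 44/61 = 0.7213

0.721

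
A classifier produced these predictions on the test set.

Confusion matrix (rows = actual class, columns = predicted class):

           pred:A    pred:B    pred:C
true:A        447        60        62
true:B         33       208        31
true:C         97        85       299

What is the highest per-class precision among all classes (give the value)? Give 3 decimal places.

0.775

Per-class precision (TP/(TP+FP)):
  A: TP=447, FP=33+97=130 → 447/577 = 0.7747
  B: TP=208, FP=60+85=145 → 208/353 = 0.5892
  C: TP=299, FP=62+31=93 → 299/392 = 0.7628
Highest is class 'A' with precision = 0.775.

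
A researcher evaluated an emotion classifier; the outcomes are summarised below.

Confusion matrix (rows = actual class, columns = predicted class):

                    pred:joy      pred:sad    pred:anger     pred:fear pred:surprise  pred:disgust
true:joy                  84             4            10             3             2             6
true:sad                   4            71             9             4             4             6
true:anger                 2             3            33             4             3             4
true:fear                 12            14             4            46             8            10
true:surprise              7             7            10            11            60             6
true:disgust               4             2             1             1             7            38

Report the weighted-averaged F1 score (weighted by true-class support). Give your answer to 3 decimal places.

Per-class F1 score (2·TP/(2·TP+FP+FN)):
  joy: TP=84, FP=4+2+12+7+4=29, FN=4+10+3+2+6=25 → 168/222 = 0.7568
  sad: TP=71, FP=4+3+14+7+2=30, FN=4+9+4+4+6=27 → 142/199 = 0.7136
  anger: TP=33, FP=10+9+4+10+1=34, FN=2+3+4+3+4=16 → 66/116 = 0.5690
  fear: TP=46, FP=3+4+4+11+1=23, FN=12+14+4+8+10=48 → 92/163 = 0.5644
  surprise: TP=60, FP=2+4+3+8+7=24, FN=7+7+10+11+6=41 → 120/185 = 0.6486
  disgust: TP=38, FP=6+6+4+10+6=32, FN=4+2+1+1+7=15 → 76/123 = 0.6179
Weighted-F1 score = Σ (supportᵢ/N)·F1 scoreᵢ with N=504: (109/504)·0.7568 + (98/504)·0.7136 + (49/504)·0.5690 + (94/504)·0.5644 + (101/504)·0.6486 + (53/504)·0.6179 = 0.658

0.658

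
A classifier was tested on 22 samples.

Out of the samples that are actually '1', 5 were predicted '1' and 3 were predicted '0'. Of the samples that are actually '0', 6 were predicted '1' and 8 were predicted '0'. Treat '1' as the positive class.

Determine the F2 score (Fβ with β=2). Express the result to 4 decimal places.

Fβ = (1+β²)·TP / ((1+β²)·TP + β²·FN + FP), with β²=4
= 5·5 / (5·5 + 4·3 + 6) = 0.5814

0.5814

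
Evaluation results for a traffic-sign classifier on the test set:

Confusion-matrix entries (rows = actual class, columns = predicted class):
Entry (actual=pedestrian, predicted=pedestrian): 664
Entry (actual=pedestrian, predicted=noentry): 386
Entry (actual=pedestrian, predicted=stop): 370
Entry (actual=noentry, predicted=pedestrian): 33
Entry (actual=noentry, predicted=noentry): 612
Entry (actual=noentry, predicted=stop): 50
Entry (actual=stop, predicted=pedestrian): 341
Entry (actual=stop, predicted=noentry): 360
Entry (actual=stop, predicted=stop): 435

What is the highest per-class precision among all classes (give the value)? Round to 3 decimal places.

0.640

Per-class precision (TP/(TP+FP)):
  pedestrian: TP=664, FP=33+341=374 → 664/1038 = 0.6397
  noentry: TP=612, FP=386+360=746 → 612/1358 = 0.4507
  stop: TP=435, FP=370+50=420 → 435/855 = 0.5088
Highest is class 'pedestrian' with precision = 0.640.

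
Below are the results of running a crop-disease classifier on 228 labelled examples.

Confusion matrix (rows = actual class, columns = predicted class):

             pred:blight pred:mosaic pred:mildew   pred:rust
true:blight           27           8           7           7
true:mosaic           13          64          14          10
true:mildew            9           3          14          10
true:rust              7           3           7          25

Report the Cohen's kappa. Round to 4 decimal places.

Observed agreement pₒ = trace/N = 130/228 = 0.57018
Expected agreement pₑ = Σ (rowᵢ·colᵢ)/N² = (49·56 + 101·78 + 36·42 + 42·52)/228² = 0.27543
κ = (pₒ − pₑ)/(1 − pₑ) = (0.57018 − 0.27543)/(1 − 0.27543) = 0.4068

0.4068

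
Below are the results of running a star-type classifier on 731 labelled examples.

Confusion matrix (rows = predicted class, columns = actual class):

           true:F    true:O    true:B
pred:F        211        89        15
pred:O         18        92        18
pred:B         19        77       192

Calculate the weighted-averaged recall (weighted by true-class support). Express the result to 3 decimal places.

Per-class recall (TP/(TP+FN)):
  F: TP=211, FN=18+19=37 → 211/248 = 0.8508
  O: TP=92, FN=89+77=166 → 92/258 = 0.3566
  B: TP=192, FN=15+18=33 → 192/225 = 0.8533
Weighted-recall = Σ (supportᵢ/N)·recallᵢ with N=731: (248/731)·0.8508 + (258/731)·0.3566 + (225/731)·0.8533 = 0.677

0.677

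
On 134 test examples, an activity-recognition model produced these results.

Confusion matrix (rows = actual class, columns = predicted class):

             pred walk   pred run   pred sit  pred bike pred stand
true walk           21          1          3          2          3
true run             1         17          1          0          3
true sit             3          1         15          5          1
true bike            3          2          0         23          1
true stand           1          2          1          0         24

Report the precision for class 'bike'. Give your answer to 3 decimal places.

0.767

precision = TP/(TP+FP).
bike: TP=23, FP=2+0+5+0=7 → 23/30 = 0.7667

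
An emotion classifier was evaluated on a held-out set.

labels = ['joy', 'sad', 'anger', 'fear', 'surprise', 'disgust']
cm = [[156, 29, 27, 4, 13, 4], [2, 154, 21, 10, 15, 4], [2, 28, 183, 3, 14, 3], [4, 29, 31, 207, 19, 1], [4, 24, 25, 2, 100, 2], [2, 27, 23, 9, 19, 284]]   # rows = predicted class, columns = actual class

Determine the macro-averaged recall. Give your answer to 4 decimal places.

Per-class recall (TP/(TP+FN)):
  joy: TP=156, FN=2+2+4+4+2=14 → 156/170 = 0.91765
  sad: TP=154, FN=29+28+29+24+27=137 → 154/291 = 0.52921
  anger: TP=183, FN=27+21+31+25+23=127 → 183/310 = 0.59032
  fear: TP=207, FN=4+10+3+2+9=28 → 207/235 = 0.88085
  surprise: TP=100, FN=13+15+14+19+19=80 → 100/180 = 0.55556
  disgust: TP=284, FN=4+4+3+1+2=14 → 284/298 = 0.95302
Macro-recall = mean = (0.91765 + 0.52921 + 0.59032 + 0.88085 + 0.55556 + 0.95302) / 6 = 0.7378

0.7378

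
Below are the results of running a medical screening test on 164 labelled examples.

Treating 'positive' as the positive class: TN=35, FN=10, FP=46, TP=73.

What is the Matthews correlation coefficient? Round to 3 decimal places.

MCC = (TP·TN − FP·FN) / √((TP+FP)(TP+FN)(TN+FP)(TN+FN))
Numerator = 73·35 − 46·10 = 2095
Denominator = √(119·83·81·45) = √36001665 = 6000.1387
MCC = 2095 / 6000.1387 = 0.349

0.349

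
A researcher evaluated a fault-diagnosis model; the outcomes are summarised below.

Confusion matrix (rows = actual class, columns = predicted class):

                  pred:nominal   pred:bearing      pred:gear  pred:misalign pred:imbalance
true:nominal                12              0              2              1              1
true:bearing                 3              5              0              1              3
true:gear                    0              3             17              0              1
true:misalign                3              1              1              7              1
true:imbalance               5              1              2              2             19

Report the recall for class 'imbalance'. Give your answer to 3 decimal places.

0.655

recall = TP/(TP+FN).
imbalance: TP=19, FN=5+1+2+2=10 → 19/29 = 0.6552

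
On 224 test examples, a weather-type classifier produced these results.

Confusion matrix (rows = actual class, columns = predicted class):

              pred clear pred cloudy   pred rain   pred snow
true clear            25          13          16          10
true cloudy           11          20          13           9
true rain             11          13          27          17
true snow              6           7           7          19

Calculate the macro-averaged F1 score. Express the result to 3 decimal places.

Per-class F1 score (2·TP/(2·TP+FP+FN)):
  clear: TP=25, FP=11+11+6=28, FN=13+16+10=39 → 50/117 = 0.4274
  cloudy: TP=20, FP=13+13+7=33, FN=11+13+9=33 → 40/106 = 0.3774
  rain: TP=27, FP=16+13+7=36, FN=11+13+17=41 → 54/131 = 0.4122
  snow: TP=19, FP=10+9+17=36, FN=6+7+7=20 → 38/94 = 0.4043
Macro-F1 score = mean = (0.4274 + 0.3774 + 0.4122 + 0.4043) / 4 = 0.405

0.405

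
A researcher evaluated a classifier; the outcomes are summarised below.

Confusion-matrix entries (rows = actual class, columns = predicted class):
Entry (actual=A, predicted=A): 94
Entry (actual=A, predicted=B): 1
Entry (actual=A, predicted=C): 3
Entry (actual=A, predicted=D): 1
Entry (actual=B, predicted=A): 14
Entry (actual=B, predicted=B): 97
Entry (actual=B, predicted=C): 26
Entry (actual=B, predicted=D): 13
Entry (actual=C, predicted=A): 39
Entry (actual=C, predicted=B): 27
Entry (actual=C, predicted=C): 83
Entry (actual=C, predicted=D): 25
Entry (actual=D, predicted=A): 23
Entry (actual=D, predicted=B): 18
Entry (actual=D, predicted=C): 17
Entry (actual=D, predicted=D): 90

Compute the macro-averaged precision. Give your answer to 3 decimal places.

Per-class precision (TP/(TP+FP)):
  A: TP=94, FP=14+39+23=76 → 94/170 = 0.5529
  B: TP=97, FP=1+27+18=46 → 97/143 = 0.6783
  C: TP=83, FP=3+26+17=46 → 83/129 = 0.6434
  D: TP=90, FP=1+13+25=39 → 90/129 = 0.6977
Macro-precision = mean = (0.5529 + 0.6783 + 0.6434 + 0.6977) / 4 = 0.643

0.643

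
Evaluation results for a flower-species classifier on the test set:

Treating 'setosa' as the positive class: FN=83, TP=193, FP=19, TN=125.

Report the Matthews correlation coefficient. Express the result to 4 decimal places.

0.5386

MCC = (TP·TN − FP·FN) / √((TP+FP)(TP+FN)(TN+FP)(TN+FN))
Numerator = 193·125 − 19·83 = 22548
Denominator = √(212·276·144·208) = √1752551424 = 41863.4856
MCC = 22548 / 41863.4856 = 0.5386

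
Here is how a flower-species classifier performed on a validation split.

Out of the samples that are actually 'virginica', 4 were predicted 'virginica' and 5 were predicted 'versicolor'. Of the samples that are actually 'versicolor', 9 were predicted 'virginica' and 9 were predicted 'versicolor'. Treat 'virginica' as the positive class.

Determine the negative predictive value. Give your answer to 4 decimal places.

0.6429

NPV = TN/(TN+FN) = 9/(9+5) = 0.6429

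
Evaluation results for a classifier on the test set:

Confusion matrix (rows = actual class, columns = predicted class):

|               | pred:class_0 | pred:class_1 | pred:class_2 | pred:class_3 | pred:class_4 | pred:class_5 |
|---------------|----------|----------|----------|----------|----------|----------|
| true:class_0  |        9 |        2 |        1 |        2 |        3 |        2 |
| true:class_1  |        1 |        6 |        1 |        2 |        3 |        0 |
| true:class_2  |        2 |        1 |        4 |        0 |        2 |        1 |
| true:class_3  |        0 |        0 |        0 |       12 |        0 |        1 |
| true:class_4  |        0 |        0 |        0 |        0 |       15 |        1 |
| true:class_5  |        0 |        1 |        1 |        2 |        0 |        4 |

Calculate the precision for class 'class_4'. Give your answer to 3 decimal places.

Take TP from the diagonal, FP from the rest of the 'class_4' prediction marginal, FN from the rest of the 'class_4' actual marginal.
precision = TP/(TP+FP).
class_4: TP=15, FP=3+3+2+0+0=8 → 15/23 = 0.6522

0.652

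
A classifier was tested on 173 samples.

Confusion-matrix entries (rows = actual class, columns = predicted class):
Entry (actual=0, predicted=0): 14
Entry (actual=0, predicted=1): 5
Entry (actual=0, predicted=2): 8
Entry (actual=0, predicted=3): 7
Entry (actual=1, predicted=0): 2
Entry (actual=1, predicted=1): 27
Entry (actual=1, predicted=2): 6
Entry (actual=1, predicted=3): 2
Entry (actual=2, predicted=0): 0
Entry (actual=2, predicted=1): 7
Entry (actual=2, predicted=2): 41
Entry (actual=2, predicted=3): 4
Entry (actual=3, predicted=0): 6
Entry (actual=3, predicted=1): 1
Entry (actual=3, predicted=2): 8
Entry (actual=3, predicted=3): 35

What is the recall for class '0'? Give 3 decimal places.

0.412

Take TP from the diagonal, FP from the rest of the '0' prediction marginal, FN from the rest of the '0' actual marginal.
recall = TP/(TP+FN).
0: TP=14, FN=5+8+7=20 → 14/34 = 0.4118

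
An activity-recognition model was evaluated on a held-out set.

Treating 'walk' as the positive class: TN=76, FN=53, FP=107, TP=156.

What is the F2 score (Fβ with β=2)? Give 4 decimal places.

0.7097

Fβ = (1+β²)·TP / ((1+β²)·TP + β²·FN + FP), with β²=4
= 5·156 / (5·156 + 4·53 + 107) = 0.7097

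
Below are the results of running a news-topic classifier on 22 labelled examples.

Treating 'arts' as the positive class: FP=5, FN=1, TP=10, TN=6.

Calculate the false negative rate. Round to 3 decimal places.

FNR = FN/(FN+TP) = 1/(1+10) = 0.091

0.091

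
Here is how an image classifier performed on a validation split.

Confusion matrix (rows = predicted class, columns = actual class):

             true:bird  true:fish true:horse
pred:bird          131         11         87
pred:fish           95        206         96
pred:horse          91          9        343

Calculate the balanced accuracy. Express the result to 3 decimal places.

0.659

Balanced accuracy = mean of per-class recall.
  bird: recall = 131/317 = 0.4132
  fish: recall = 206/226 = 0.9115
  horse: recall = 343/526 = 0.6521
Mean = (0.4132 + 0.9115 + 0.6521) / 3 = 0.659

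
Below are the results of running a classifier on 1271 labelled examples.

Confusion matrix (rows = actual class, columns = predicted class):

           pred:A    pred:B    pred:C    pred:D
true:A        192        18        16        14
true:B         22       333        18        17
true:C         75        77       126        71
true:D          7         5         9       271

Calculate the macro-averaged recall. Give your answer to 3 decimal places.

0.736

Per-class recall (TP/(TP+FN)):
  A: TP=192, FN=18+16+14=48 → 192/240 = 0.8000
  B: TP=333, FN=22+18+17=57 → 333/390 = 0.8538
  C: TP=126, FN=75+77+71=223 → 126/349 = 0.3610
  D: TP=271, FN=7+5+9=21 → 271/292 = 0.9281
Macro-recall = mean = (0.8000 + 0.8538 + 0.3610 + 0.9281) / 4 = 0.736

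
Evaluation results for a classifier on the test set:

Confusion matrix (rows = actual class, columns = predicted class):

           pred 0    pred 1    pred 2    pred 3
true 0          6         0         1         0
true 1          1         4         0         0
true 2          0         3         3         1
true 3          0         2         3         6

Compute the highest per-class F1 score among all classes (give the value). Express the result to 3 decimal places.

Per-class F1 score (2·TP/(2·TP+FP+FN)):
  0: TP=6, FP=1+0+0=1, FN=0+1+0=1 → 12/14 = 0.8571
  1: TP=4, FP=0+3+2=5, FN=1+0+0=1 → 8/14 = 0.5714
  2: TP=3, FP=1+0+3=4, FN=0+3+1=4 → 6/14 = 0.4286
  3: TP=6, FP=0+0+1=1, FN=0+2+3=5 → 12/18 = 0.6667
Highest is class '0' with F1 score = 0.857.

0.857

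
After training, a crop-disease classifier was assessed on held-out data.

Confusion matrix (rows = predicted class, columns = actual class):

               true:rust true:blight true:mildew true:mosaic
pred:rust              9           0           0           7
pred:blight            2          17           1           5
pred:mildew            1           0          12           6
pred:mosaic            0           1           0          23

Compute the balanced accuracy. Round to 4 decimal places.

Balanced accuracy = mean of per-class recall.
  rust: recall = 9/12 = 0.75000
  blight: recall = 17/18 = 0.94444
  mildew: recall = 12/13 = 0.92308
  mosaic: recall = 23/41 = 0.56098
Mean = (0.75000 + 0.94444 + 0.92308 + 0.56098) / 4 = 0.7946

0.7946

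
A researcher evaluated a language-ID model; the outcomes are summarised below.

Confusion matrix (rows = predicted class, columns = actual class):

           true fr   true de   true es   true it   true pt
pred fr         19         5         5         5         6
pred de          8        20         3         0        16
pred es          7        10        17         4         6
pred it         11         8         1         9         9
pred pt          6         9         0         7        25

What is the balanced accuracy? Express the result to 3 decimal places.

0.435

Balanced accuracy = mean of per-class recall.
  fr: recall = 19/51 = 0.3725
  de: recall = 20/52 = 0.3846
  es: recall = 17/26 = 0.6538
  it: recall = 9/25 = 0.3600
  pt: recall = 25/62 = 0.4032
Mean = (0.3725 + 0.3846 + 0.6538 + 0.3600 + 0.4032) / 5 = 0.435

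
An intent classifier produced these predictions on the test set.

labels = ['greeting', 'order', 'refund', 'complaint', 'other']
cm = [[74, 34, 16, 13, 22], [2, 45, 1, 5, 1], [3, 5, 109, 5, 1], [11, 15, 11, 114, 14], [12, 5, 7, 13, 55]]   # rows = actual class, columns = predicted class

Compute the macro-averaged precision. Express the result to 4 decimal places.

0.6533

Per-class precision (TP/(TP+FP)):
  greeting: TP=74, FP=2+3+11+12=28 → 74/102 = 0.72549
  order: TP=45, FP=34+5+15+5=59 → 45/104 = 0.43269
  refund: TP=109, FP=16+1+11+7=35 → 109/144 = 0.75694
  complaint: TP=114, FP=13+5+5+13=36 → 114/150 = 0.76000
  other: TP=55, FP=22+1+1+14=38 → 55/93 = 0.59140
Macro-precision = mean = (0.72549 + 0.43269 + 0.75694 + 0.76000 + 0.59140) / 5 = 0.6533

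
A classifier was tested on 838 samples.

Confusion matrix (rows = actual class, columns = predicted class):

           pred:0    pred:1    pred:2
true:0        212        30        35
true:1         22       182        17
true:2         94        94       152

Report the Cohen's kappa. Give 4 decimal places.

0.4842

Observed agreement pₒ = trace/N = 546/838 = 0.65155
Expected agreement pₑ = Σ (rowᵢ·colᵢ)/N² = (277·328 + 221·306 + 340·204)/838² = 0.32445
κ = (pₒ − pₑ)/(1 − pₑ) = (0.65155 − 0.32445)/(1 − 0.32445) = 0.4842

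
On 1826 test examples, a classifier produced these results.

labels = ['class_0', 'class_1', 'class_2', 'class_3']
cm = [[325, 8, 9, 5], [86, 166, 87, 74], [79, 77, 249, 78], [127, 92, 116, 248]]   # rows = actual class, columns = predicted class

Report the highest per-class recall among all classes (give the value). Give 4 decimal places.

Per-class recall (TP/(TP+FN)):
  class_0: TP=325, FN=8+9+5=22 → 325/347 = 0.93660
  class_1: TP=166, FN=86+87+74=247 → 166/413 = 0.40194
  class_2: TP=249, FN=79+77+78=234 → 249/483 = 0.51553
  class_3: TP=248, FN=127+92+116=335 → 248/583 = 0.42539
Highest is class 'class_0' with recall = 0.9366.

0.9366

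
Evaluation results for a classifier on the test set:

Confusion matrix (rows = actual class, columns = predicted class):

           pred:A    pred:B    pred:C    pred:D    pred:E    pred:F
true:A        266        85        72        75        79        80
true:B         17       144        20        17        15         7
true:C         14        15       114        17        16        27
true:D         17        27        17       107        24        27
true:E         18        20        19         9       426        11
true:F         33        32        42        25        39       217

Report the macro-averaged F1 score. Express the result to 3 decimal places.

Per-class F1 score (2·TP/(2·TP+FP+FN)):
  A: TP=266, FP=17+14+17+18+33=99, FN=85+72+75+79+80=391 → 532/1022 = 0.5205
  B: TP=144, FP=85+15+27+20+32=179, FN=17+20+17+15+7=76 → 288/543 = 0.5304
  C: TP=114, FP=72+20+17+19+42=170, FN=14+15+17+16+27=89 → 228/487 = 0.4682
  D: TP=107, FP=75+17+17+9+25=143, FN=17+27+17+24+27=112 → 214/469 = 0.4563
  E: TP=426, FP=79+15+16+24+39=173, FN=18+20+19+9+11=77 → 852/1102 = 0.7731
  F: TP=217, FP=80+7+27+27+11=152, FN=33+32+42+25+39=171 → 434/757 = 0.5733
Macro-F1 score = mean = (0.5205 + 0.5304 + 0.4682 + 0.4563 + 0.7731 + 0.5733) / 6 = 0.554

0.554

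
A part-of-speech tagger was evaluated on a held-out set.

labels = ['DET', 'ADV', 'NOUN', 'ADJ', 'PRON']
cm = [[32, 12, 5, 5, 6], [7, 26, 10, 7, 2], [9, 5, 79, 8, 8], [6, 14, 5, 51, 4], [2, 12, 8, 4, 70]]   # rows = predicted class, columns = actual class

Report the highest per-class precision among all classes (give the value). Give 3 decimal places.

Per-class precision (TP/(TP+FP)):
  DET: TP=32, FP=12+5+5+6=28 → 32/60 = 0.5333
  ADV: TP=26, FP=7+10+7+2=26 → 26/52 = 0.5000
  NOUN: TP=79, FP=9+5+8+8=30 → 79/109 = 0.7248
  ADJ: TP=51, FP=6+14+5+4=29 → 51/80 = 0.6375
  PRON: TP=70, FP=2+12+8+4=26 → 70/96 = 0.7292
Highest is class 'PRON' with precision = 0.729.

0.729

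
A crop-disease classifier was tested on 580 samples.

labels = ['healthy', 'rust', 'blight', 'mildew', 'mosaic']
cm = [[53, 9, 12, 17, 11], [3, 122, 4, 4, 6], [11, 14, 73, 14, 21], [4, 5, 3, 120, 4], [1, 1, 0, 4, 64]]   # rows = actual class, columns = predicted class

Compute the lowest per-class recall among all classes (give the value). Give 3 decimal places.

Per-class recall (TP/(TP+FN)):
  healthy: TP=53, FN=9+12+17+11=49 → 53/102 = 0.5196
  rust: TP=122, FN=3+4+4+6=17 → 122/139 = 0.8777
  blight: TP=73, FN=11+14+14+21=60 → 73/133 = 0.5489
  mildew: TP=120, FN=4+5+3+4=16 → 120/136 = 0.8824
  mosaic: TP=64, FN=1+1+0+4=6 → 64/70 = 0.9143
Lowest is class 'healthy' with recall = 0.520.

0.520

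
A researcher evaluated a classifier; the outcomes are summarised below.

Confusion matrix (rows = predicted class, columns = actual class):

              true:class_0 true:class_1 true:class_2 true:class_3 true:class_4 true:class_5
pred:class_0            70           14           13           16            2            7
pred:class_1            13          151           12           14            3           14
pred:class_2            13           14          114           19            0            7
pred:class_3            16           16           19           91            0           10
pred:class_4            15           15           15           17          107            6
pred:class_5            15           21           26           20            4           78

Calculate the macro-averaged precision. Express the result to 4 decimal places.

Per-class precision (TP/(TP+FP)):
  class_0: TP=70, FP=14+13+16+2+7=52 → 70/122 = 0.57377
  class_1: TP=151, FP=13+12+14+3+14=56 → 151/207 = 0.72947
  class_2: TP=114, FP=13+14+19+0+7=53 → 114/167 = 0.68263
  class_3: TP=91, FP=16+16+19+0+10=61 → 91/152 = 0.59868
  class_4: TP=107, FP=15+15+15+17+6=68 → 107/175 = 0.61143
  class_5: TP=78, FP=15+21+26+20+4=86 → 78/164 = 0.47561
Macro-precision = mean = (0.57377 + 0.72947 + 0.68263 + 0.59868 + 0.61143 + 0.47561) / 6 = 0.6119

0.6119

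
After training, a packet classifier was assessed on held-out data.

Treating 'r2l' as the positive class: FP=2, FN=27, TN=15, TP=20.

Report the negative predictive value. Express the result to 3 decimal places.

0.357

NPV = TN/(TN+FN) = 15/(15+27) = 0.357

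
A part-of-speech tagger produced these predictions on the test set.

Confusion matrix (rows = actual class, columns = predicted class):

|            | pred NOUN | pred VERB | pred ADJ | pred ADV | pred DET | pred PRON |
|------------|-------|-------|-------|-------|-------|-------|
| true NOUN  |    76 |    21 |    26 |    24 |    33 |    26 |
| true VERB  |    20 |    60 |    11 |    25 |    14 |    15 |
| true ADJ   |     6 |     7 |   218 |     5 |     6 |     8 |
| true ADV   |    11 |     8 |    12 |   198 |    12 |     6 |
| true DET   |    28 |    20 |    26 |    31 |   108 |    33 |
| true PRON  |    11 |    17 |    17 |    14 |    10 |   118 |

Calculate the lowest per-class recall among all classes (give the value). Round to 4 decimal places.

Per-class recall (TP/(TP+FN)):
  NOUN: TP=76, FN=21+26+24+33+26=130 → 76/206 = 0.36893
  VERB: TP=60, FN=20+11+25+14+15=85 → 60/145 = 0.41379
  ADJ: TP=218, FN=6+7+5+6+8=32 → 218/250 = 0.87200
  ADV: TP=198, FN=11+8+12+12+6=49 → 198/247 = 0.80162
  DET: TP=108, FN=28+20+26+31+33=138 → 108/246 = 0.43902
  PRON: TP=118, FN=11+17+17+14+10=69 → 118/187 = 0.63102
Lowest is class 'NOUN' with recall = 0.3689.

0.3689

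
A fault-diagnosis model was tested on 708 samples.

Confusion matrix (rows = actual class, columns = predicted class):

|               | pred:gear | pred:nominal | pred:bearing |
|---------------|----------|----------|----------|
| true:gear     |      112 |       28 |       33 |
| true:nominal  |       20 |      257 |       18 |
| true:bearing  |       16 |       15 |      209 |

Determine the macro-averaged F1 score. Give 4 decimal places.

0.7992

Per-class F1 score (2·TP/(2·TP+FP+FN)):
  gear: TP=112, FP=20+16=36, FN=28+33=61 → 224/321 = 0.69782
  nominal: TP=257, FP=28+15=43, FN=20+18=38 → 514/595 = 0.86387
  bearing: TP=209, FP=33+18=51, FN=16+15=31 → 418/500 = 0.83600
Macro-F1 score = mean = (0.69782 + 0.86387 + 0.83600) / 3 = 0.7992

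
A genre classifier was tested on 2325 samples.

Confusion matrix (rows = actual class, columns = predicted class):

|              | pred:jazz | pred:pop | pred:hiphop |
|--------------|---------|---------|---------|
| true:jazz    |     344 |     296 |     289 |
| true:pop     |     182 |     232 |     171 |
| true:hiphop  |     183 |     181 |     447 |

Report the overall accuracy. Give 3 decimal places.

0.440

Accuracy = trace / total = (344+232+447=1023) / 2325 = 1023/2325 = 0.440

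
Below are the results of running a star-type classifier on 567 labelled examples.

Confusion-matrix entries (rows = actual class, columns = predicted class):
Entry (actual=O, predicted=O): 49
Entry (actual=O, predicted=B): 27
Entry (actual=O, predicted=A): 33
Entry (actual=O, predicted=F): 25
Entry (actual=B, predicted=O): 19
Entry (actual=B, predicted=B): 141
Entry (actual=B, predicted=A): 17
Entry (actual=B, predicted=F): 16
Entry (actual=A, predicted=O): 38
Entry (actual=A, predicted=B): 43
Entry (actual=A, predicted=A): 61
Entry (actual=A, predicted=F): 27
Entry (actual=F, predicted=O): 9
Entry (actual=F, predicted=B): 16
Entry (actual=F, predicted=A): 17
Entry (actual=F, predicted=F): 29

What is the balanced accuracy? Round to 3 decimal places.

0.466

Balanced accuracy = mean of per-class recall.
  O: recall = 49/134 = 0.3657
  B: recall = 141/193 = 0.7306
  A: recall = 61/169 = 0.3609
  F: recall = 29/71 = 0.4085
Mean = (0.3657 + 0.7306 + 0.3609 + 0.4085) / 4 = 0.466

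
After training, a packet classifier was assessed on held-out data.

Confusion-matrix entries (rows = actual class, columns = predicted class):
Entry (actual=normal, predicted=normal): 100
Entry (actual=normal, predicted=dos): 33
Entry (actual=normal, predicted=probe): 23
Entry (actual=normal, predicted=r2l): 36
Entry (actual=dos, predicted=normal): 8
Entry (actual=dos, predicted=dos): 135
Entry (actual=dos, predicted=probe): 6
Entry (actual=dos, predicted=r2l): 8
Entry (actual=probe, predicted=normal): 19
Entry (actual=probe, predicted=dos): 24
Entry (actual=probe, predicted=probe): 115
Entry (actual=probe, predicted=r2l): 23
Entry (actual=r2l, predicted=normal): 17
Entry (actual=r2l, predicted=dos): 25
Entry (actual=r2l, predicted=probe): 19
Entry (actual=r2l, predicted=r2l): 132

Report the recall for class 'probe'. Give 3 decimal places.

recall = TP/(TP+FN).
probe: TP=115, FN=19+24+23=66 → 115/181 = 0.6354

0.635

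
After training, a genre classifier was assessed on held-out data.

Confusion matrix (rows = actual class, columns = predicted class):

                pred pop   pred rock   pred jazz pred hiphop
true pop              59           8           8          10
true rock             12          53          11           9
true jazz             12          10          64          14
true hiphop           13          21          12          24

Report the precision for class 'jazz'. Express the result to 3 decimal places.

0.674

Take TP from the diagonal, FP from the rest of the 'jazz' prediction marginal, FN from the rest of the 'jazz' actual marginal.
precision = TP/(TP+FP).
jazz: TP=64, FP=8+11+12=31 → 64/95 = 0.6737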